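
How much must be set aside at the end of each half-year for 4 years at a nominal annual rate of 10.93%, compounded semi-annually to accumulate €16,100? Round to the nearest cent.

€1,658.19

Periodic rate i = 0.1093/2 = 0.05465; n = 4 × 2 = 8 periods.
FV-annuity factor = 9.709390; PMT = 16100 / 9.709390 = 1,658.1887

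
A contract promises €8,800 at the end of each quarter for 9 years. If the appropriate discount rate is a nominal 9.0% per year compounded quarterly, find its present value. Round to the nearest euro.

€215,553

i = 0.09/4 = 0.0225 per quarter; n = 9·4 = 36.
PV = 8800 × [1 − (1+0.0225)^(−36)] / 0.0225 = 8800 × 24.494666 = 215,553.0590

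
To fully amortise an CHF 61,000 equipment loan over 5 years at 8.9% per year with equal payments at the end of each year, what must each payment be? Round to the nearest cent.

PMT = 61000 / ( [1 − (1+0.089)^(−5)] / 0.089 ) = 61000 / 3.899765 = 15,641.9696

CHF 15,641.97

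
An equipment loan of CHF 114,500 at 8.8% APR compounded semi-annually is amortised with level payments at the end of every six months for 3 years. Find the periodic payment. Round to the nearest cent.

With 2 periods per year: i = 0.044, n = 6.
PMT = 114500 / ( [1 − (1+0.044)^(−6)] / 0.044 ) = 114500 / 5.174557 = 22,127.5002

CHF 22,127.50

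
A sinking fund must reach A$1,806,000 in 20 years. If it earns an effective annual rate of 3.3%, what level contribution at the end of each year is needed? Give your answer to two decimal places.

PMT = 1.806e+06 / ( [(1+0.033)^20 − 1] / 0.033 ) = 1.806e+06 / 27.705584 = 65,185.4156

A$65,185.42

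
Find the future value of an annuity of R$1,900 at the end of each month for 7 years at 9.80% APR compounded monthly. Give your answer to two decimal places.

R$228,053.97

With 12 periods per year: i = 0.00816667, n = 84.
FV = 1900 × [(1+0.00816667)^84 − 1] / 0.00816667 = 1900 × 120.028404 = 228,053.9671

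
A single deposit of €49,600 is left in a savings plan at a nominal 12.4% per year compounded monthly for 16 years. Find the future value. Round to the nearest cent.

Periodic rate i = 0.124/12 = 0.0103333; n = 16 × 12 = 192 periods.
49,600 × (1+0.0103333)^192 = 49,600 × 7.198117 = 357,026.5826

€357,026.58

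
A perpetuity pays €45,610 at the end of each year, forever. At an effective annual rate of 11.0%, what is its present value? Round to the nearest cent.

€414,636.36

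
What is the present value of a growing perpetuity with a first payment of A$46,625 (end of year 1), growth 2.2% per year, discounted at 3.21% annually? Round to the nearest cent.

A$4,616,336.63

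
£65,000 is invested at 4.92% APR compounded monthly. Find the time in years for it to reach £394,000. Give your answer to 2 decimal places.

36.70 years

Periodic rate i = 0.0492/12 = 0.0041.
(1+i)^n = 394000/65000 = 6.06154, so n = ln 6.06154 / ln 1.0041 = 440.4037 months
= 440.4037/12 years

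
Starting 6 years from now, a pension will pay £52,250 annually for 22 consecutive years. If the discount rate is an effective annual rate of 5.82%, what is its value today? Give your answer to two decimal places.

£481,678.48

Value one period before first payment (t=5): 52250 × [1 − (1+0.0582)^(−22)] / 0.0582 = 52250 × 12.232345 = 639,140.0438
Discount back 5 years: 639,140.0438 × (1+0.0582)^(−5) = 639,140.0438 × 0.753635 = 481,678.4782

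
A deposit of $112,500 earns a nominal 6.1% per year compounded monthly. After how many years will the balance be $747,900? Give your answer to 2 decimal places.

31.13 years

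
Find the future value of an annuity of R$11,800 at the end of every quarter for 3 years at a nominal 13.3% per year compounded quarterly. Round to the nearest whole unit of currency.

With 4 periods per year: i = 0.03325, n = 12.
Accumulation factor s(12|0.03325) = 14.456927; FV = 11800 × 14.456927 = 170,591.7340

R$170,592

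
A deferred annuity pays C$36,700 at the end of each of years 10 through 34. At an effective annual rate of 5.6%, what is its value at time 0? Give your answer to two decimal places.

Value one period before first payment (t=9): 36700 × [1 − (1+0.056)^(−25)] / 0.056 = 36700 × 13.284008 = 487,523.0899
PV₀ = 487,523.0899 / (1+0.056)^9 = 487,523.0899 / 1.632959 = 298,551.9593

C$298,551.96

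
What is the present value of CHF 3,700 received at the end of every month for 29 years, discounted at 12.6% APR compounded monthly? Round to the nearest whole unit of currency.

i = 0.126/12 = 0.0105 per month; n = 29·12 = 348.
PV = 3700 × [1 − (1+0.0105)^(−348)] / 0.0105 = 3700 × 92.725213 = 343,083.2891

CHF 343,083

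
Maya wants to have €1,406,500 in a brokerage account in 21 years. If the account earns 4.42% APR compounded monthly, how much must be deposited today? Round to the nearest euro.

i = 0.0442/12 = 0.00368333 per month; n = 21·12 = 252.
PV = FV·(1+i)^(−n) = 1,406,500 × 0.395939 = 556,888.4090

€556,888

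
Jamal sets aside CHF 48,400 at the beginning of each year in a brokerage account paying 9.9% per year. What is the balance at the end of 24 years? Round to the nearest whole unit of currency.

CHF 4,640,597

Accumulation factor s(24|0.099) × (1+i) = 95.880104; FV = 48400 × 95.880104 = 4,640,597.0296
Payments are at the start of each period, so multiply by (1+i).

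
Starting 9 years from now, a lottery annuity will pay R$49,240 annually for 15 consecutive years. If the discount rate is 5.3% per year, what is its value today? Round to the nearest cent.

Value one period before first payment (t=8): 49240 × [1 − (1+0.053)^(−15)] / 0.053 = 49240 × 10.172344 = 500,886.2371
Discount back 8 years: 500,886.2371 × (1+0.053)^(−8) = 500,886.2371 × 0.661566 = 331,369.1923

R$331,369.19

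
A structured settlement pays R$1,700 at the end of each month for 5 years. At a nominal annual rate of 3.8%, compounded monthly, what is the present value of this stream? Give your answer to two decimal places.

Periodic rate i = 0.038/12 = 0.00316667; n = 5 × 12 = 60 periods.
PV = PMT · [1 − (1+i)^(−n)] / i = 1700 · 54.566077 = 92,762.3302

R$92,762.33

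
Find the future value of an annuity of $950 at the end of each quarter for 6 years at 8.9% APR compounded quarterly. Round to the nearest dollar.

i = 0.089/4 = 0.02225 per quarter; n = 6·4 = 24.
FV = 950 × [(1+0.02225)^24 − 1] / 0.02225 = 950 × 31.271249 = 29,707.6862

$29,708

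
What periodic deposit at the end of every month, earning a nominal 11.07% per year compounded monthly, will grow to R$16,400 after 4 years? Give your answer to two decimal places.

R$273.13

With 12 periods per year: i = 0.009225, n = 48.
PMT = 16400 / ( [(1+0.009225)^48 − 1] / 0.009225 ) = 16400 / 60.043724 = 273.1343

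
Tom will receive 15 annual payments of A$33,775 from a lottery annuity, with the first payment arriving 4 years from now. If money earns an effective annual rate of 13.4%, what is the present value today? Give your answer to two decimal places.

PV at t=3 (ordinary 15-year annuity): 33775 × a(15|0.134) = 33775 × 6.331070 = 213,831.8817
PV₀ = 213,831.8817 / (1+0.134)^3 = 213,831.8817 / 1.458274 = 146,633.5314

A$146,633.53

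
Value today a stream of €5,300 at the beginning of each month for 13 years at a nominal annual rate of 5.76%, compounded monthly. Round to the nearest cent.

€583,821.66

i = 0.0576/12 = 0.0048 per month; n = 13·12 = 156.
PV = PMT · [1 − (1+i)^(−n)] / i × (1+i) = 5300 · 110.155031 = 583,821.6623
(annuity-due: payments at period start, so ×(1+i).)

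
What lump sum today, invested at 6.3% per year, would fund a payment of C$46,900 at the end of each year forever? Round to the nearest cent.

PV = C/r = 46900/0.063 = 744,444.4444

C$744,444.44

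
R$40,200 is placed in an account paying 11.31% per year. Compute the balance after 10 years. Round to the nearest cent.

R$117,372.91

FV = 40,200 × (1 + 0.1131)^10 = 117,372.9123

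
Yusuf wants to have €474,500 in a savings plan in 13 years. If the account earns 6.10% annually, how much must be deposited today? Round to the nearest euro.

€219,754

Discount factor = (1+0.061)^(−13) = 0.463127; PV = 474,500 × 0.463127 = 219,753.7152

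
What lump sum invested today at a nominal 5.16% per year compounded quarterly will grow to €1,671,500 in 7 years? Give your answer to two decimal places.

€1,167,461.02

With 4 periods per year: i = 0.0129, n = 28.
PV = 1,671,500 / (1 + 0.0129)^28 = 1,671,500 / 1.431739 = 1,167,461.0207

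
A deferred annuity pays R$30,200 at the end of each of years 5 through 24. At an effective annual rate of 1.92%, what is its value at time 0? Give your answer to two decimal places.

R$461,194.04

PV at t=4 (ordinary 20-year annuity): 30200 × a(20|0.0192) = 30200 × 16.478376 = 497,646.9508
Discount back 4 years: 497,646.9508 × (1+0.0192)^(−4) = 497,646.9508 × 0.926749 = 461,194.0412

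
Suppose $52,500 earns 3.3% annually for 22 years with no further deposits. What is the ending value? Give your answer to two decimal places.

FV = PV·(1+i)^n = 52,500 × 2.042712 = 107,242.3635

$107,242.36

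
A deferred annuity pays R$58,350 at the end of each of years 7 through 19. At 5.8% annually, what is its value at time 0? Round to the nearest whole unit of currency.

R$372,641

Value one period before first payment (t=6): 58350 × [1 − (1+0.058)^(−13)] / 0.058 = 58350 × 8.957031 = 522,642.7855
PV₀ = 522,642.7855 / (1+0.058)^6 = 522,642.7855 / 1.402536 = 372,641.2720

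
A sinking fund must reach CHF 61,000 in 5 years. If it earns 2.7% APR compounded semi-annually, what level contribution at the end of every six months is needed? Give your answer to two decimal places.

CHF 5,738.53

i = 0.027/2 = 0.0135 per half-year; n = 5·2 = 10.
PMT = 61000 / ( [(1+0.0135)^10 − 1] / 0.0135 ) = 61000 / 10.629895 = 5,738.5326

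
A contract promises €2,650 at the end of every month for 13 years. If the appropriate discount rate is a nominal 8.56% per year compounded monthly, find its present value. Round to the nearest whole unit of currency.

Periodic rate i = 0.0856/12 = 0.00713333; n = 13 × 12 = 156 periods.
PV = PMT · [1 − (1+i)^(−n)] / i = 2650 · 93.933891 = 248,924.8120

€248,925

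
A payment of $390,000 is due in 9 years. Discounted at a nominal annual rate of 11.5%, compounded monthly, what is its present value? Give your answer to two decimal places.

$139,222.68

Periodic rate i = 0.115/12 = 0.00958333; n = 9 × 12 = 108 periods.
PV = 390,000 / (1 + 0.00958333)^108 = 390,000 / 2.801268 = 139,222.6785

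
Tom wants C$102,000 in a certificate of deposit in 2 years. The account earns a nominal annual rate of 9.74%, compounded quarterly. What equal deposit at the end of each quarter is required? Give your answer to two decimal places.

With 4 periods per year: i = 0.02435, n = 8.
PMT = 102000 / ( [(1+0.02435)^8 − 1] / 0.02435 ) = 102000 / 8.716034 = 11,702.5699

C$11,702.57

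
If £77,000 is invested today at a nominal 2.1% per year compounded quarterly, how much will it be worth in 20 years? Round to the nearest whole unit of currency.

Periodic rate i = 0.021/4 = 0.00525; n = 20 × 4 = 80 periods.
FV = 77,000 × (1 + 0.00525)^80 = 117,062.3578

£117,062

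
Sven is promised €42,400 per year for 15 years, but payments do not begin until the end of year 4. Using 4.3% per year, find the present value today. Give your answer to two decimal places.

PV at t=3 (ordinary 15-year annuity): 42400 × a(15|0.043) = 42400 × 10.888741 = 461,682.6241
PV₀ = 461,682.6241 / (1+0.043)^3 = 461,682.6241 / 1.134627 = 406,902.7307

€406,902.73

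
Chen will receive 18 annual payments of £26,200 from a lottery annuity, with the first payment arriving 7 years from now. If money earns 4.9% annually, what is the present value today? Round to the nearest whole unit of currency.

£231,658

PV at t=6 (ordinary 18-year annuity): 26200 × a(18|0.049) = 26200 × 11.781455 = 308,674.1101
Discount back 6 years: 308,674.1101 × (1+0.049)^(−6) = 308,674.1101 × 0.750494 = 231,657.9856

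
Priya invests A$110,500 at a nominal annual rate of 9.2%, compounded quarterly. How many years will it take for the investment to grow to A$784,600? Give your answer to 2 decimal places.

21.55 years

Periodic rate i = 0.092/4 = 0.023.
n = ln(784600/110500) / ln(1+0.023) = ln(7.10045) / 0.022739 = 86.2006 quarters
= 86.2006/4 years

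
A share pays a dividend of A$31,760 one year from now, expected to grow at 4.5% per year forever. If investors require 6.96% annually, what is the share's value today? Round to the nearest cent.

A$1,291,056.91

PV = PMT / (i − g) = 31760 / (0.0696 − 0.045) = 31760 / 0.024600 = 1,291,056.9106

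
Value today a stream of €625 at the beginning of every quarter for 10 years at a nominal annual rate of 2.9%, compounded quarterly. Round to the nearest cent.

€21,790.74

Periodic rate i = 0.029/4 = 0.00725; n = 10 × 4 = 40 periods.
PV = PMT · [1 − (1+i)^(−n)] / i × (1+i) = 625 · 34.865187 = 21,790.7416
(annuity-due: payments at period start, so ×(1+i).)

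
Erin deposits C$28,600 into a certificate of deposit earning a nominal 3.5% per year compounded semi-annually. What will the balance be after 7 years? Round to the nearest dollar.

Periodic rate i = 0.035/2 = 0.0175; n = 7 × 2 = 14 periods.
FV = PV·(1+i)^n = 28,600 × 1.274917 = 36,462.6210

C$36,463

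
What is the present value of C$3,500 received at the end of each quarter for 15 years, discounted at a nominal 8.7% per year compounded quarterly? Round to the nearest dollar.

C$116,668

With 4 periods per year: i = 0.02175, n = 60.
PV = 3500 × [1 − (1+0.02175)^(−60)] / 0.02175 = 3500 × 33.333667 = 116,667.8361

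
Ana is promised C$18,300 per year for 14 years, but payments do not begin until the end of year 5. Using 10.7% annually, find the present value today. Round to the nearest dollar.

C$86,446

Value one period before first payment (t=4): 18300 × [1 − (1+0.107)^(−14)] / 0.107 = 18300 × 7.093892 = 129,818.2267
Discount back 4 years: 129,818.2267 × (1+0.107)^(−4) = 129,818.2267 × 0.665901 = 86,446.0570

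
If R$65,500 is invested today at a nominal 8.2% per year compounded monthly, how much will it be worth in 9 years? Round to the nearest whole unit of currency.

R$136,666

i = 0.082/12 = 0.00683333 per month; n = 9·12 = 108.
FV = 65,500 × (1 + 0.00683333)^108 = 136,666.0107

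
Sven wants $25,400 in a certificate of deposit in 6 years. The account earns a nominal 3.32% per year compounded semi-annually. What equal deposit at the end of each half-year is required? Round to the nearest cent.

$1,930.30

Periodic rate i = 0.0332/2 = 0.0166; n = 6 × 2 = 12 periods.
PMT = 25400 / ( [(1+0.0166)^12 − 1] / 0.0166 ) = 25400 / 13.158549 = 1,930.3040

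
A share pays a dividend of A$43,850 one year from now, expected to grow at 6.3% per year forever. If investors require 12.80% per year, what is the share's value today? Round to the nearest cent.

PV = PMT / (i − g) = 43850 / (0.128 − 0.063) = 43850 / 0.065000 = 674,615.3846

A$674,615.38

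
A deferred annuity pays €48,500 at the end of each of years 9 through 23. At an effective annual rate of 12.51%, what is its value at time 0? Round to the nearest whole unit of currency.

€125,224

PV at t=8 (ordinary 15-year annuity): 48500 × a(15|0.1251) = 48500 × 6.629412 = 321,526.4871
PV₀ = 321,526.4871 / (1+0.1251)^8 = 321,526.4871 / 2.567610 = 125,224.0536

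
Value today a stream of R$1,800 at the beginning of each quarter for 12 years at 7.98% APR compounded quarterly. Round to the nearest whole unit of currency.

With 4 periods per year: i = 0.01995, n = 48.
Annuity factor a(48|0.01995) × (1+i) = 31.316903; PV = 1800 × 31.316903 = 56,370.4246
(Beginning-of-period payments → annuity-due factor ×(1+i).)

R$56,370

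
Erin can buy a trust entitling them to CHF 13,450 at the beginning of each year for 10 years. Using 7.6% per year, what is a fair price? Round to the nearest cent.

CHF 98,886.35

PV = 13450 × [1 − (1+0.076)^(−10)] / 0.076 × (1+i) = 13450 × 7.352145 = 98,886.3522
Payments are at the start of each period, so multiply by (1+i).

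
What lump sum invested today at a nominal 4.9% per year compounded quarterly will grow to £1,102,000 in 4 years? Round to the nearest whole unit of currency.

£906,937

With 4 periods per year: i = 0.01225, n = 16.
PV = 1,102,000 / (1 + 0.01225)^16 = 1,102,000 / 1.215079 = 906,936.8067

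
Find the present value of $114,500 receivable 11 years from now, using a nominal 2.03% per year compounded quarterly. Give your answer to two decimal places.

Periodic rate i = 0.0203/4 = 0.005075; n = 11 × 4 = 44 periods.
PV = FV·(1+i)^(−n) = 114,500 × 0.800327 = 91,637.4047

$91,637.40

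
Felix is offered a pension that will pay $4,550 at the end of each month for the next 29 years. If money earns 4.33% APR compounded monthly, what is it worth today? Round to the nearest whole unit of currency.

$900,937

i = 0.0433/12 = 0.00360833 per month; n = 29·12 = 348.
PV = 4550 × [1 − (1+0.00360833)^(−348)] / 0.00360833 = 4550 × 198.008056 = 900,936.6565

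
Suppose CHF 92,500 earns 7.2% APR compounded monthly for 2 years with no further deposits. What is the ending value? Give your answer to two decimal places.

Periodic rate i = 0.072/12 = 0.006; n = 2 × 12 = 24 periods.
FV = PV·(1+i)^n = 92,500 × 1.154387 = 106,780.8245

CHF 106,780.82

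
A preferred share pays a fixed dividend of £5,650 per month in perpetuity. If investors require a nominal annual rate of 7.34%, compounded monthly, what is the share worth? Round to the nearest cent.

Periodic rate i = 0.0734/12 = 0.00611667.
PV = C/r = 5650/0.00611667 = 923,705.7221

£923,705.72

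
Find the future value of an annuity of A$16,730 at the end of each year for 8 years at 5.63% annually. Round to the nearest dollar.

FV = 16730 × [(1+0.0563)^8 − 1] / 0.0563 = 16730 × 9.766973 = 163,401.4602

A$163,401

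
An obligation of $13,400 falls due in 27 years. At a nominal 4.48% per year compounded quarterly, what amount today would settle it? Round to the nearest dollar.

$4,024

Periodic rate i = 0.0448/4 = 0.0112; n = 27 × 4 = 108 periods.
PV = FV·(1+i)^(−n) = 13,400 × 0.300329 = 4,024.4100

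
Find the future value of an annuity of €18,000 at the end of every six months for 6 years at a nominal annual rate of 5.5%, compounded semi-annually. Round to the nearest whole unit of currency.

€251,858

Periodic rate i = 0.055/2 = 0.0275; n = 6 × 2 = 12 periods.
FV = 18000 × [(1+0.0275)^12 − 1] / 0.0275 = 18000 × 13.992137 = 251,858.4712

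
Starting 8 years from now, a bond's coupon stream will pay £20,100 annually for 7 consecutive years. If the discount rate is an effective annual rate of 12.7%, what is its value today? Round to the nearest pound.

£38,857

PV at t=7 (ordinary 7-year annuity): 20100 × a(7|0.127) = 20100 × 4.464216 = 89,730.7428
PV₀ = 89,730.7428 / (1+0.127)^7 = 89,730.7428 / 2.309231 = 38,857.4101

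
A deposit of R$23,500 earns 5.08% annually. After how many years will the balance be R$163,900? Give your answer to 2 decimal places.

n = ln(163900/23500) / ln(1+0.0508) = ln(6.97447) / 0.049552 = 39.1965 years

39.20 years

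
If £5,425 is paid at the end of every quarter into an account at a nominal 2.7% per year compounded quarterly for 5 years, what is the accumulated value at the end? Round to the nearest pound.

With 4 periods per year: i = 0.00675, n = 20.
FV = 5425 × [(1+0.00675)^20 − 1] / 0.00675 = 5425 × 21.335964 = 115,747.6050

£115,748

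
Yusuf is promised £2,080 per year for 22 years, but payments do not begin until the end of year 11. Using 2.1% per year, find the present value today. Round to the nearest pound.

Value one period before first payment (t=10): 2080 × [1 − (1+0.021)^(−22)] / 0.021 = 2080 × 17.474111 = 36,346.1503
Discount back 10 years: 36,346.1503 × (1+0.021)^(−10) = 36,346.1503 × 0.812349 = 29,525.7540

£29,526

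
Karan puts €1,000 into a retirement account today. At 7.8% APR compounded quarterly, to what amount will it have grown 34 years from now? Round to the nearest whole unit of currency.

€13,825

i = 0.078/4 = 0.0195 per quarter; n = 34·4 = 136.
1,000 × (1+0.0195)^136 = 1,000 × 13.824941 = 13,824.9413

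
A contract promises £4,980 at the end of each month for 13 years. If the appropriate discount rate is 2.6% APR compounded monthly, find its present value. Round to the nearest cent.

£658,610.12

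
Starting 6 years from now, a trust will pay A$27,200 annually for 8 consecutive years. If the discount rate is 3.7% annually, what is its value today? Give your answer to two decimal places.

A$154,619.57

Value one period before first payment (t=5): 27200 × [1 − (1+0.037)^(−8)] / 0.037 = 27200 × 6.816938 = 185,420.7159
Discount back 5 years: 185,420.7159 × (1+0.037)^(−5) = 185,420.7159 × 0.833885 = 154,619.5737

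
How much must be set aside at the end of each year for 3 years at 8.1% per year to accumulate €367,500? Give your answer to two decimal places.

€113,092.20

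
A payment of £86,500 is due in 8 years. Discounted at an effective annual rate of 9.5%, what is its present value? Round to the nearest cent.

£41,850.74

Discount factor = (1+0.095)^(−8) = 0.483824; PV = 86,500 × 0.483824 = 41,850.7412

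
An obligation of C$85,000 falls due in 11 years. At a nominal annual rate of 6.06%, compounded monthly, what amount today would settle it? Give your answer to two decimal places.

With 12 periods per year: i = 0.00505, n = 132.
PV = 85,000 / (1 + 0.00505)^132 = 85,000 / 1.944340 = 43,716.6386

C$43,716.64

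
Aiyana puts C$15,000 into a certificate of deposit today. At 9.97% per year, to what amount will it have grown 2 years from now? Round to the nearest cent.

FV = PV·(1+i)^n = 15,000 × 1.209340 = 18,140.1013

C$18,140.10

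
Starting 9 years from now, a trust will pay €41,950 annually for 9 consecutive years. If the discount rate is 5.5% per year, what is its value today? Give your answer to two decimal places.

€190,035.29

PV at t=8 (ordinary 9-year annuity): 41950 × a(9|0.055) = 41950 × 6.952195 = 291,644.5907
Discount back 8 years: 291,644.5907 × (1+0.055)^(−8) = 291,644.5907 × 0.651599 = 190,035.2859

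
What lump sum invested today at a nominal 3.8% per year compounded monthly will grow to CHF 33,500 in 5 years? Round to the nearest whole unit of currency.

i = 0.038/12 = 0.00316667 per month; n = 5·12 = 60.
PV = FV·(1+i)^(−n) = 33,500 × 0.827207 = 27,711.4487

CHF 27,711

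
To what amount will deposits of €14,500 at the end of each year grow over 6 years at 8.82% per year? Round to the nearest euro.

Accumulation factor s(6|0.0882) = 7.489245; FV = 14500 × 7.489245 = 108,594.0550

€108,594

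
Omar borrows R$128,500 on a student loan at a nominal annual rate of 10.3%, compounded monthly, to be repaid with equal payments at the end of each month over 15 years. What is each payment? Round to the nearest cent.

Periodic rate i = 0.103/12 = 0.00858333; n = 15 × 12 = 180 periods.
Annuity-PV factor = 91.488598; PMT = 128500 / 91.488598 = 1,404.5466

R$1,404.55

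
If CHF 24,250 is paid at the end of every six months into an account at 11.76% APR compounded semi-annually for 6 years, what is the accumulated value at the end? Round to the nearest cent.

With 2 periods per year: i = 0.0588, n = 12.
Accumulation factor s(12|0.0588) = 16.752220; FV = 24250 × 16.752220 = 406,241.3342

CHF 406,241.33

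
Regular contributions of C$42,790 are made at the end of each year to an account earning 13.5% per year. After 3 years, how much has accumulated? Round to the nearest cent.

C$146,479.80

FV = 42790 × [(1+0.135)^3 − 1] / 0.135 = 42790 × 3.423225 = 146,479.7978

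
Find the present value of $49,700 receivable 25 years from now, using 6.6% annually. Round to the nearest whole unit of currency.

Discount factor = (1+0.066)^(−25) = 0.202334; PV = 49,700 × 0.202334 = 10,056.0233

$10,056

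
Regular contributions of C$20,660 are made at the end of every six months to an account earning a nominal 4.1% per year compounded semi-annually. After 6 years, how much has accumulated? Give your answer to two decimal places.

With 2 periods per year: i = 0.0205, n = 12.
FV = PMT · [(1+i)^n − 1] / i = 20660 · 13.449863 = 277,874.1648

C$277,874.16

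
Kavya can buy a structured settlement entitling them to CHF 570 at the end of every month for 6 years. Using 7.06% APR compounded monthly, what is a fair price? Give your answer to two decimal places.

CHF 33,376.60

i = 0.0706/12 = 0.00588333 per month; n = 6·12 = 72.
Annuity factor a(72|0.00588333) = 58.555441; PV = 570 × 58.555441 = 33,376.6016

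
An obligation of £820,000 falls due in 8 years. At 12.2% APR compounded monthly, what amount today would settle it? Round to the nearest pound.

With 12 periods per year: i = 0.0101667, n = 96.
PV = 820,000 / (1 + 0.0101667)^96 = 820,000 / 2.640774 = 310,515.0285

£310,515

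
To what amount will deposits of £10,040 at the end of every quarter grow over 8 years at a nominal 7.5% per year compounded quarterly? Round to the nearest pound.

£434,812

i = 0.075/4 = 0.01875 per quarter; n = 8·4 = 32.
Accumulation factor s(32|0.01875) = 43.307936; FV = 10040 × 43.307936 = 434,811.6737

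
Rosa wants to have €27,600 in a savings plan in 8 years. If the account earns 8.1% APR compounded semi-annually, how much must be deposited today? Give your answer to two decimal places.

€14,622.97

With 2 periods per year: i = 0.0405, n = 16.
PV = 27,600 / (1 + 0.0405)^16 = 27,600 / 1.887441 = 14,622.9747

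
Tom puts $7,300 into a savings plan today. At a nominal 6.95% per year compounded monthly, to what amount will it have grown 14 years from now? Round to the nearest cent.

i = 0.0695/12 = 0.00579167 per month; n = 14·12 = 168.
FV = 7,300 × (1 + 0.00579167)^168 = 19,260.7151

$19,260.72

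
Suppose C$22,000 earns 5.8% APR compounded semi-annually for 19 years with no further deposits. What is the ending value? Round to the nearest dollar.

C$65,194

Periodic rate i = 0.058/2 = 0.029; n = 19 × 2 = 38 periods.
22,000 × (1+0.029)^38 = 22,000 × 2.963359 = 65,193.8940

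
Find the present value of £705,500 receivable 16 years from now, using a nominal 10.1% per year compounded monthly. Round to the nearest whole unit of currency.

£141,128

Periodic rate i = 0.101/12 = 0.00841667; n = 16 × 12 = 192 periods.
Discount factor = (1+0.00841667)^(−192) = 0.200040; PV = 705,500 × 0.200040 = 141,128.3158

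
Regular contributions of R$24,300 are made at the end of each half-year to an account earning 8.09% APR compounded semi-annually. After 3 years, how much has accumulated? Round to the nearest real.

i = 0.0809/2 = 0.04045 per half-year; n = 3·2 = 6.
FV = PMT · [(1+i)^n − 1] / i = 24300 · 6.640483 = 161,363.7366

R$161,364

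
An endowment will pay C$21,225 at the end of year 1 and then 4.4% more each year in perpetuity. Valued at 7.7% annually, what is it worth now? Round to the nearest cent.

C$643,181.82

PV = D₁/(r − g) = 21225/(0.077 − 0.044) = 643,181.8182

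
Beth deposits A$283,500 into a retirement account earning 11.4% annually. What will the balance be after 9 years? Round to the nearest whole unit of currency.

A$749,065

FV = PV·(1+i)^n = 283,500 × 2.642206 = 749,065.4753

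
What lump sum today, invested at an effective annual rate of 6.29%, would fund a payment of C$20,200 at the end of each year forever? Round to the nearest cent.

PV = C/r = 20200/0.0629 = 321,144.6741

C$321,144.67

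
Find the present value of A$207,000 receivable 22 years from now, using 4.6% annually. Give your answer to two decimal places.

Discount factor = (1+0.046)^(−22) = 0.371794; PV = 207,000 × 0.371794 = 76,961.4578

A$76,961.46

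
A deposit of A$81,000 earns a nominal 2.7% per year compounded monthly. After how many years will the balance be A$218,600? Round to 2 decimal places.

Periodic rate i = 0.027/12 = 0.00225.
n = ln(218600/81000) / ln(1+0.00225) = ln(2.69877) / 0.002247 = 441.7382 months
= 441.7382/12 years

36.81 years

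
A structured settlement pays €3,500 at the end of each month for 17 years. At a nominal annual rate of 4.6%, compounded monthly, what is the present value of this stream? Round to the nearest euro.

€494,710

i = 0.046/12 = 0.00383333 per month; n = 17·12 = 204.
PV = 3500 × [1 − (1+0.00383333)^(−204)] / 0.00383333 = 3500 × 141.345761 = 494,710.1651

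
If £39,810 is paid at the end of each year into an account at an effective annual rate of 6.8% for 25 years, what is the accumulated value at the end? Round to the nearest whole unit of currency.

£2,446,806

FV = 39810 × [(1+0.068)^25 − 1] / 0.068 = 39810 × 61.462092 = 2,446,805.8734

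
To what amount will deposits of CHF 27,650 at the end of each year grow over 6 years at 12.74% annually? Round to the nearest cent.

FV = PMT · [(1+i)^n − 1] / i = 27650 · 8.268246 = 228,617.0121

CHF 228,617.01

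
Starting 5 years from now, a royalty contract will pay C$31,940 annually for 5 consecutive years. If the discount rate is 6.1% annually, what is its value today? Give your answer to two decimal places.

Value one period before first payment (t=4): 31940 × [1 − (1+0.061)^(−5)] / 0.061 = 31940 × 4.200929 = 134,177.6759
Discount back 4 years: 134,177.6759 × (1+0.061)^(−4) = 134,177.6759 × 0.789112 = 105,881.1695

C$105,881.17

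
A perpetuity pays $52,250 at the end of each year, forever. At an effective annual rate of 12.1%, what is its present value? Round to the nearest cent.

$431,818.18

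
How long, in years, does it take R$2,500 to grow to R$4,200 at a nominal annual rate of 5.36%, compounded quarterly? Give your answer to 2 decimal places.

9.74 years

Periodic rate i = 0.0536/4 = 0.0134.
(1+i)^n = 4200/2500 = 1.68000, so n = ln 1.68000 / ln 1.0134 = 38.9748 quarters
= 38.9748/4 years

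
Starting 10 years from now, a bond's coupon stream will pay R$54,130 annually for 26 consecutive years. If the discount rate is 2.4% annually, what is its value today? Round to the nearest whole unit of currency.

R$838,515

Value one period before first payment (t=9): 54130 × [1 − (1+0.024)^(−26)] / 0.024 = 54130 × 19.176644 = 1,038,031.7607
Discount back 9 years: 1,038,031.7607 × (1+0.024)^(−9) = 1,038,031.7607 × 0.807794 = 838,515.3786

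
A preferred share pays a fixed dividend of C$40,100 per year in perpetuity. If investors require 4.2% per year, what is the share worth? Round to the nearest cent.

PV = C/r = 40100/0.042 = 954,761.9048

C$954,761.90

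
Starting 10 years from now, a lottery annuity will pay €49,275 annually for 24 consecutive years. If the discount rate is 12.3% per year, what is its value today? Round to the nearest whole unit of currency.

€132,314

Value one period before first payment (t=9): 49275 × [1 − (1+0.123)^(−24)] / 0.123 = 49275 × 7.627761 = 375,857.9228
Discount back 9 years: 375,857.9228 × (1+0.123)^(−9) = 375,857.9228 × 0.352032 = 132,314.0317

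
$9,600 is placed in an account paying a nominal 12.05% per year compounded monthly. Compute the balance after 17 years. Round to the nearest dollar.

With 12 periods per year: i = 0.0100417, n = 204.
FV = PV·(1+i)^n = 9,600 × 7.677417 = 73,703.2032

$73,703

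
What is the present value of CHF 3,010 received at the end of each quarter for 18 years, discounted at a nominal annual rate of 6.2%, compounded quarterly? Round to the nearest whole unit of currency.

Periodic rate i = 0.062/4 = 0.0155; n = 18 × 4 = 72 periods.
PV = PMT · [1 − (1+i)^(−n)] / i = 3010 · 43.199747 = 130,031.2371

CHF 130,031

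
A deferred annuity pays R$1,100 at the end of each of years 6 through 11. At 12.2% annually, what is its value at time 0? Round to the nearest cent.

Value one period before first payment (t=5): 1100 × [1 − (1+0.122)^(−6)] / 0.122 = 1100 × 4.088224 = 4,497.0462
PV₀ = 4,497.0462 / (1+0.122)^5 = 4,497.0462 / 1.778133 = 2,529.0829

R$2,529.08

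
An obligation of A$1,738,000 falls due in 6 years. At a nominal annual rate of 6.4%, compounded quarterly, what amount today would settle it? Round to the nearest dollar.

With 4 periods per year: i = 0.016, n = 24.
PV = FV·(1+i)^(−n) = 1,738,000 × 0.683205 = 1,187,410.2167

A$1,187,410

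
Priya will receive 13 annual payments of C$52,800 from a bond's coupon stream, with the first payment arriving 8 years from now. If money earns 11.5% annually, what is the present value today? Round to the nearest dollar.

C$162,243

PV at t=7 (ordinary 13-year annuity): 52800 × a(13|0.115) = 52800 × 6.583482 = 347,607.8552
Discount back 7 years: 347,607.8552 × (1+0.115)^(−7) = 347,607.8552 × 0.466741 = 162,242.8290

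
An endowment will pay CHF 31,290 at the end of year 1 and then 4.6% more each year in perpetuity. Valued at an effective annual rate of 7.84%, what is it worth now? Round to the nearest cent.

CHF 965,740.74

PV = D₁/(r − g) = 31290/(0.0784 − 0.046) = 965,740.7407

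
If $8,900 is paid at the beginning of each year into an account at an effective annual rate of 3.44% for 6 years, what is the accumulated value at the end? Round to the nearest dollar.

FV = 8900 × [(1+0.0344)^6 − 1] / 0.0344 × (1+i) = 8900 × 6.765272 = 60,210.9218
(annuity-due: payments at period start, so ×(1+i).)

$60,211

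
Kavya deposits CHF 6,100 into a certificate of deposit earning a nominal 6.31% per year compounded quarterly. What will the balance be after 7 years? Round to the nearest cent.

i = 0.0631/4 = 0.015775 per quarter; n = 7·4 = 28.
FV = 6,100 × (1 + 0.015775)^28 = 9,454.9751

CHF 9,454.98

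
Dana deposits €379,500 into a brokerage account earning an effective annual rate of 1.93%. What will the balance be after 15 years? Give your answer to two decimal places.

FV = 379,500 × (1 + 0.0193)^15 = 505,524.4245

€505,524.42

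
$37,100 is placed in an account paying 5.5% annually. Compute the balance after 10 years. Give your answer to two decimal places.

$63,372.16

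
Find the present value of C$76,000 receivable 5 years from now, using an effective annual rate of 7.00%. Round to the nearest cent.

C$54,186.95

PV = 76,000 / (1 + 0.07)^5 = 76,000 / 1.402552 = 54,186.9496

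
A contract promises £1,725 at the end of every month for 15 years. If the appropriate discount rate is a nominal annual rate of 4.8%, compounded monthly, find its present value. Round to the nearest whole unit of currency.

£221,036

i = 0.048/12 = 0.004 per month; n = 15·12 = 180.
Annuity factor a(180|0.004) = 128.137046; PV = 1725 × 128.137046 = 221,036.4035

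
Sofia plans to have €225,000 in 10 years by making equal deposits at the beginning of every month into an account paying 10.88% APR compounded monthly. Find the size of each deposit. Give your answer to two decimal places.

€1,034.73

i = 0.1088/12 = 0.00906667 per month; n = 10·12 = 120.
FV-annuity factor × (1+i) = 217.448047; PMT = 225000 / 217.448047 = 1,034.7299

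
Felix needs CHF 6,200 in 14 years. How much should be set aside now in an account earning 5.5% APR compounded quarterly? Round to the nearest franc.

Periodic rate i = 0.055/4 = 0.01375; n = 14 × 4 = 56 periods.
PV = FV·(1+i)^(−n) = 6,200 × 0.465448 = 2,885.7794

CHF 2,886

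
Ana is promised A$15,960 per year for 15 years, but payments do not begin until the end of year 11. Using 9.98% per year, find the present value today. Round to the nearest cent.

PV at t=10 (ordinary 15-year annuity): 15960 × a(15|0.0998) = 15960 × 7.614771 = 121,531.7398
Discount back 10 years: 121,531.7398 × (1+0.0998)^(−10) = 121,531.7398 × 0.386245 = 46,941.0243

A$46,941.02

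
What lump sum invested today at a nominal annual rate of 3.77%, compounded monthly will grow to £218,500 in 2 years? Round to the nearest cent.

With 12 periods per year: i = 0.00314167, n = 24.
Discount factor = (1+0.00314167)^(−24) = 0.927482; PV = 218,500 × 0.927482 = 202,654.8342

£202,654.83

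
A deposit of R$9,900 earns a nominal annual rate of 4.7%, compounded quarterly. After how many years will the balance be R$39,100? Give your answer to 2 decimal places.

Periodic rate i = 0.047/4 = 0.01175.
n = ln(39100/9900) / ln(1+0.01175) = ln(3.94949) / 0.011682 = 117.5865 quarters
= 117.5865/4 years

29.40 years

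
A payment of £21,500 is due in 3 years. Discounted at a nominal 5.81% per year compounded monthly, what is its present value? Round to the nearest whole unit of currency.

Periodic rate i = 0.0581/12 = 0.00484167; n = 3 × 12 = 36 periods.
PV = FV·(1+i)^(−n) = 21,500 × 0.840398 = 18,068.5621

£18,069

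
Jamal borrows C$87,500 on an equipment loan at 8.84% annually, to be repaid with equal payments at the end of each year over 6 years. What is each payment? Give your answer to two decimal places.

Annuity-PV factor = 4.507399; PMT = 87500 / 4.507399 = 19,412.5266

C$19,412.53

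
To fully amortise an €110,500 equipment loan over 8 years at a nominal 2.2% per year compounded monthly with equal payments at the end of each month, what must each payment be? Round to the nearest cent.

€1,256.36

i = 0.022/12 = 0.00183333 per month; n = 8·12 = 96.
PMT = 110500 / ( [1 − (1+0.00183333)^(−96)] / 0.00183333 ) = 110500 / 87.952840 = 1,256.3551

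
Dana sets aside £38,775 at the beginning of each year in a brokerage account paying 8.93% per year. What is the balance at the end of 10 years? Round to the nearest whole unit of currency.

£639,573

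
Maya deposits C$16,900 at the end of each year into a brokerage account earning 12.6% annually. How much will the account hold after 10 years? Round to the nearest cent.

FV = PMT · [(1+i)^n − 1] / i = 16900 · 18.065888 = 305,313.5002

C$305,313.50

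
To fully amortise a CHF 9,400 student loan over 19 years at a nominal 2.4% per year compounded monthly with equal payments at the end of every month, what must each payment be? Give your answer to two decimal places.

CHF 51.38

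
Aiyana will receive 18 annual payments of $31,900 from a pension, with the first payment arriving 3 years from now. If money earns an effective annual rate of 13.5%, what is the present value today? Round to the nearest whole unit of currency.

$164,655

Value one period before first payment (t=2): 31900 × [1 − (1+0.135)^(−18)] / 0.135 = 31900 × 6.649283 = 212,112.1140
Discount back 2 years: 212,112.1140 × (1+0.135)^(−2) = 212,112.1140 × 0.776262 = 164,654.5549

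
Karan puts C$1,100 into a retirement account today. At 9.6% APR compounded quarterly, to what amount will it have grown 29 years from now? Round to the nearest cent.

C$17,226.13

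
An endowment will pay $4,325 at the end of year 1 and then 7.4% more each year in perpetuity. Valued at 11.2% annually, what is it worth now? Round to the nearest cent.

PV = D₁/(r − g) = 4325/(0.112 − 0.074) = 113,815.7895

$113,815.79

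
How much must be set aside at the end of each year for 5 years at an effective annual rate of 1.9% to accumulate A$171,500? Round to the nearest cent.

A$33,021.13

PMT = 171500 / ( [(1+0.019)^5 − 1] / 0.019 ) = 171500 / 5.193644 = 33,021.1285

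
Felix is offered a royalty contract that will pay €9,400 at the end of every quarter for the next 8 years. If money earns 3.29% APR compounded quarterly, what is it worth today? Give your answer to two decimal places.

Periodic rate i = 0.0329/4 = 0.008225; n = 8 × 4 = 32 periods.
PV = PMT · [1 − (1+i)^(−n)] / i = 9400 · 28.034528 = 263,524.5674

€263,524.57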